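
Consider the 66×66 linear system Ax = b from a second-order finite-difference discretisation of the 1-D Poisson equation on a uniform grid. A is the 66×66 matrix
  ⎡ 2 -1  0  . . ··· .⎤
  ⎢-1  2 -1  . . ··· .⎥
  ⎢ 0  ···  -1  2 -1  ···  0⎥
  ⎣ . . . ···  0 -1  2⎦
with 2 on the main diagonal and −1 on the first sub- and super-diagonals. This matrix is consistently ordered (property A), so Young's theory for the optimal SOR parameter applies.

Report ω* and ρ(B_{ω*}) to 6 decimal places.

With n=66, ρ(Jacobi) = cos(π/67) = 0.998901.
1 − cos²(π/67) = sin²(π/67) ⇒ √(1−ρ_J²) = sin(π/67) = 0.0468723.
ω* = 2/(1+0.0468723) = 1.910453
ρ(B_{ω*}) = ω*−1 = 0.910453

ω* = 1.910453, ρ_SOR = 0.910453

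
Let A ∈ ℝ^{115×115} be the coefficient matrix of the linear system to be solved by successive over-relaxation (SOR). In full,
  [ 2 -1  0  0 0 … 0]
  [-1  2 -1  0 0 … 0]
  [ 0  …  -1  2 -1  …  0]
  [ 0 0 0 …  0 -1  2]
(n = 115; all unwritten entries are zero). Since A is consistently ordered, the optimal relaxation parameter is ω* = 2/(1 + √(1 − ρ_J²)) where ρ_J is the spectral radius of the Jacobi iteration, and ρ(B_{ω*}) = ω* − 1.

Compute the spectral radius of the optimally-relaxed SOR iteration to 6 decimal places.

ρ_SOR = 0.947269

B_J for the 115×115 system has eigenvalues cos(kπ/116); ρ_J = cos(π/116) = 0.999633.
1 − cos²(π/116) = sin²(π/116) ⇒ √(1−ρ_J²) = sin(π/116) = 0.0270794.
ω* = 2/(1 + 0.0270794) = 2/1.0270794 = 1.947269.
At ω = 1.947269 every |λ(B_ω)| = ω−1, so ρ_SOR = 0.947269.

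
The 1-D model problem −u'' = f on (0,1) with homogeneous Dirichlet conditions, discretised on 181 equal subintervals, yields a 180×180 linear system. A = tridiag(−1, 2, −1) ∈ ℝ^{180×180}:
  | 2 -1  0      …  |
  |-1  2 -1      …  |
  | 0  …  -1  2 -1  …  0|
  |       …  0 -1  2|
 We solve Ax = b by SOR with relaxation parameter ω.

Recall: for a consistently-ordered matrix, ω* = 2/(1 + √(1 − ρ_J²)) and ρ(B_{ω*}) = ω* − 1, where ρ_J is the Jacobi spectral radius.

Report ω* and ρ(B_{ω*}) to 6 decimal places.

[ρ_J] n=180: ρ(B_J) = cos(π/(n+1)) = cos(π/181) = 0.999849.
root = sin(π/181) = 0.0173560  (since 1−cos² = sin²).
So ω* = 2/1.0173560 = 1.965880 (Young).
ρ_SOR = ω* − 1 ≈ 0.965880.

ω* = 1.965880, ρ_SOR = 0.965880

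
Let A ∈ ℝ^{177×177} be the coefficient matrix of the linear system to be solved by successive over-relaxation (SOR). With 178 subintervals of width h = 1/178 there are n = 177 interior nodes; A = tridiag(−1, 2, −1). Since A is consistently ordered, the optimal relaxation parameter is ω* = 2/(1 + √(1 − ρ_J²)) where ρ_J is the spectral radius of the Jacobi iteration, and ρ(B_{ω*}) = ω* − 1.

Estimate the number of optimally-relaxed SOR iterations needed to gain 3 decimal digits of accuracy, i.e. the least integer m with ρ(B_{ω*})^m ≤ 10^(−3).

[ρ_J] n=177: ρ(B_J) = cos(π/(n+1)) = cos(π/178) = 0.9998443.
1 − cos²(π/178) = sin²(π/178) ⇒ √(1−ρ_J²) = sin(π/178) = 0.0176485.
[ω*] 2 ÷ (1 + 0.0176485) = 2 ÷ 1.0176485 = 1.9653151.
ρ_SOR = ω* − 1 = 1.9653151 − 1 = 0.9653151.
3·ln10 = 6.90776; −ln(0.9653151) = 0.0353007; m = ⌈6.90776/0.0353007⌉ = ⌈195.683⌉ = 196.

m = 196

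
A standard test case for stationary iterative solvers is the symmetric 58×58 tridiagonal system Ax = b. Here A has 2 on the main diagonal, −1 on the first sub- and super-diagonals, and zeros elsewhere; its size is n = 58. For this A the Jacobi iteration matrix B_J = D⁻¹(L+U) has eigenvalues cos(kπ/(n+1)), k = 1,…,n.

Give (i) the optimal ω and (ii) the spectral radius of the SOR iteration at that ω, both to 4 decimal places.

[ρ_J] n=58: ρ(B_J) = cos(π/(n+1)) = cos(π/59) = 0.9986.
√(1−ρ_J²) simplifies to sin(π/59) = 0.05322.
So ω* = 2/1.05322 = 1.8989 (Young).
ρ_SOR = ω* − 1 ≈ 0.8989.

ω* = 1.8989, ρ_SOR = 0.8989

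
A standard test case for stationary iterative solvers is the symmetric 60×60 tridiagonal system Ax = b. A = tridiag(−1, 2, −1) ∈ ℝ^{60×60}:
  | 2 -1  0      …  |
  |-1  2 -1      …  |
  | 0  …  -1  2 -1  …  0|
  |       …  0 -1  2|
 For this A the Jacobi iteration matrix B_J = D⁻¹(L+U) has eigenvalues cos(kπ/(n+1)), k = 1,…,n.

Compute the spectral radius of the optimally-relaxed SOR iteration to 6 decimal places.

spectrum of D⁻¹(L+U) = {cos(kπ/61) : 1≤k≤60}; ρ_J = cos(π/61) = 0.998674.
root = sin(π/61) = 0.0514788  (since 1−cos² = sin²).
So ω* = 2/1.0514788 = 1.902083 (Young).
ρ_SOR = ω* − 1 ≈ 0.902083.

ρ_SOR = 0.902083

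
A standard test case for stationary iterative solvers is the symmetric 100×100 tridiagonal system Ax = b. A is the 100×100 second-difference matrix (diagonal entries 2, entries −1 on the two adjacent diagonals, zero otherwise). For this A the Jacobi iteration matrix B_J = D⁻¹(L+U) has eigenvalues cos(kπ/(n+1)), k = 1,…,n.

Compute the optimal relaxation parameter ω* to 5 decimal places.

ω* = 1.93968

[ρ_J] n=100: ρ(B_J) = cos(π/(n+1)) = cos(π/101) = 0.99952.
root = sin(π/101) = 0.031100  (since 1−cos² = sin²).
[ω*] 2 ÷ (1 + 0.031100) = 2 ÷ 1.031100 = 1.93968.
Hence ρ(B_{ω*}) = 1.93968 − 1 = 0.93968.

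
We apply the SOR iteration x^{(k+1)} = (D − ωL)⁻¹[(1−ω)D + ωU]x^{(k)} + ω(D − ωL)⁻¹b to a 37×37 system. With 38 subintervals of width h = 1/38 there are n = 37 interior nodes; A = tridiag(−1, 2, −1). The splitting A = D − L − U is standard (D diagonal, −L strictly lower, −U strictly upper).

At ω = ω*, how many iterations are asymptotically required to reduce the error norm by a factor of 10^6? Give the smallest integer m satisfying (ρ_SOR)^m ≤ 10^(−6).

m = 84

[ρ_J] n=37: ρ(B_J) = cos(π/(n+1)) = cos(π/38) = 0.9965845.
1 − cos²(π/38) = sin²(π/38) ⇒ √(1−ρ_J²) = sin(π/38) = 0.0825793.
ω* = 2/(1 + 0.0825793) = 2/1.0825793 = 1.8474397.
ρ(B_{ω*}) = ω*−1 = 0.8474397
m ≥ 6·ln10 / (−ln 0.8474397) = 83.459; smallest integer m = 84.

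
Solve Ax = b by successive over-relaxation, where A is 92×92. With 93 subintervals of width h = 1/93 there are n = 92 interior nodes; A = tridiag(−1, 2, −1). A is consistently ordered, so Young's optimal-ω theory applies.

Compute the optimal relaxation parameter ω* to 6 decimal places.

With n=92, ρ(Jacobi) = cos(π/93) = 0.999429.
root = sin(π/93) = 0.0337741  (since 1−cos² = sin²).
So ω* = 2/1.0337741 = 1.934659 (Young).
At ω = 1.934659 every |λ(B_ω)| = ω−1, so ρ_SOR = 0.934659.

ω* = 1.934659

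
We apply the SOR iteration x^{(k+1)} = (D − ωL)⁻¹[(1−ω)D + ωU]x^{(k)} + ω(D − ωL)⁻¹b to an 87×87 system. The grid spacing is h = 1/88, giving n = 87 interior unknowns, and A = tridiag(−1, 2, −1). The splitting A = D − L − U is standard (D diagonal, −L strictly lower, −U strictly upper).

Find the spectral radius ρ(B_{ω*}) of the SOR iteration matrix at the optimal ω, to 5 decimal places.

ρ_SOR = 0.93108

ρ_J = max_k |cos(kπ/88)| = cos(π/88) = 0.99936
1 − cos²(π/88) = sin²(π/88) ⇒ √(1−ρ_J²) = sin(π/88) = 0.035692.
ω* = 2/(1 + 0.035692) = 2/1.035692 = 1.93108.
and ρ(B_{ω*}) = 1.93108 − 1 = 0.93108.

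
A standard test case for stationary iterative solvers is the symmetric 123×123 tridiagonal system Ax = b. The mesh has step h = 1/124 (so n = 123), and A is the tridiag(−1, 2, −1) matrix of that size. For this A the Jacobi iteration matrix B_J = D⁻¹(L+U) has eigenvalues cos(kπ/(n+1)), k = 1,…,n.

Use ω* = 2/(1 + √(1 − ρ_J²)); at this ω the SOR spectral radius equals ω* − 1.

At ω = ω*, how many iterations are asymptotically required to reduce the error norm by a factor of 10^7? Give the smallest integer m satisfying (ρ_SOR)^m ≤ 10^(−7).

ρ_J = max_k |cos(kπ/124)| = cos(π/124) = 0.9996791
√(1 − cos²(π/124)) = sin(π/124) ≈ 0.0253327.
ω* = 2/(1 + 0.0253327) = 2/1.0253327 = 1.9505864.
ρ_SOR = ω* − 1 = 1.9505864 − 1 = 0.9505864.
7·ln10 = 16.1181; −ln(0.9505864) = 0.0506762; m = ⌈16.1181/0.0506762⌉ = ⌈318.061⌉ = 319.

m = 319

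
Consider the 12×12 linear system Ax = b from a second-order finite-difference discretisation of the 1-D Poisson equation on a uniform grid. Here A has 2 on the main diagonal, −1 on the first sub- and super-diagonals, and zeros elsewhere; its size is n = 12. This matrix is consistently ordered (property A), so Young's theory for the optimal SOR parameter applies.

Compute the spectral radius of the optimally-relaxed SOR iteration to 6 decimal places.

ρ_SOR = 0.613794

½·tridiag(1,0,1) at n=12: λ_k = cos(kπ/13); max |λ| at k=1 ⇒ ρ_J = cos(π/13) ≈ 0.970942.
1 − cos²(π/13) = sin²(π/13) ⇒ √(1−ρ_J²) = sin(π/13) = 0.2393157.
ω* = 2/(1+0.2393157) = 1.613794
At ω = 1.613794 every |λ(B_ω)| = ω−1, so ρ_SOR = 0.613794.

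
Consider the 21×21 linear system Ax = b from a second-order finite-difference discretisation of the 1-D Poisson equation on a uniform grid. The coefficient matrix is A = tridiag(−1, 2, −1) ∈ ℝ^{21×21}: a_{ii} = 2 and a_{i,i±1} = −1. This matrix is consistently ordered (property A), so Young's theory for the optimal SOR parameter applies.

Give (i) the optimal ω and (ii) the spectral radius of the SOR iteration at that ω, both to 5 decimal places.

ω* = 1.75083, ρ_SOR = 0.75083

[ρ_J] n=21: ρ(B_J) = cos(π/(n+1)) = cos(π/22) = 0.98982.
√(1 − cos²(π/22)) = sin(π/22) ≈ 0.142315.
So ω* = 2/1.142315 = 1.75083 (Young).
ρ_SOR = ω* − 1 = 1.75083 − 1 = 0.75083.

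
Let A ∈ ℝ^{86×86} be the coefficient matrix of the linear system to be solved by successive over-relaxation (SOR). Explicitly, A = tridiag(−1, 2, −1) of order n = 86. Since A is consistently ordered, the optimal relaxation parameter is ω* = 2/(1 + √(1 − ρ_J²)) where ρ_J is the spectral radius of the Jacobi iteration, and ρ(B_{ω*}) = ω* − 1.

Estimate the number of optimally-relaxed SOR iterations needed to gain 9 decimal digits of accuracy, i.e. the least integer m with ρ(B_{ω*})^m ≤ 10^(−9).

m = 287

n=86: λ(B_J) = 1 − λ(A)/2 = cos(kπ/87); k=1 gives ρ_J = 0.9993481.
1 − cos²(π/87) = sin²(π/87) ⇒ √(1−ρ_J²) = sin(π/87) = 0.0361024.
Young: ω* = 2/(1+√(1−ρ_J²)) = 2/(1+0.0361024) = 2/1.0361024 = 1.9303111.
Hence ρ(B_{ω*}) = 1.9303111 − 1 = 0.9303111.
(0.9303111)^m ≤ 10^{−9}  ⇒  m·ln(0.9303111) ≤ −9·ln10  ⇒  m ≥ 286.882  ⇒  m = 287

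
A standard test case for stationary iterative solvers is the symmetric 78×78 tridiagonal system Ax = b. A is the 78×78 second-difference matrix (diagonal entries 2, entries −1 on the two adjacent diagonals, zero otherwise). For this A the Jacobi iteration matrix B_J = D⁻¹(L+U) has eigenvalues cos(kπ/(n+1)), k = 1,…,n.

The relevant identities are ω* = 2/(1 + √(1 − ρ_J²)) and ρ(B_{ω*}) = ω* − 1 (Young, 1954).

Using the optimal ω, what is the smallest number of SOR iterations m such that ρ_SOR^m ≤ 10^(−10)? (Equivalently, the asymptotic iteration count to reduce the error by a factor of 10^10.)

With n=78, ρ(Jacobi) = cos(π/79) = 0.9992094.
√(1 − cos²(π/79)) = sin(π/79) ≈ 0.0397565.
[ω*] 2 ÷ (1 + 0.0397565) = 2 ÷ 1.0397565 = 1.9235273.
[ρ_SOR] ω* − 1 = 0.9235273.
Need (0.9235273)^m ≤ 10^(−10): m ≥ 10·ln10/|ln 0.9235273| = 23.0259/0.0795549 = 289.434 ⇒ m = 290.

m = 290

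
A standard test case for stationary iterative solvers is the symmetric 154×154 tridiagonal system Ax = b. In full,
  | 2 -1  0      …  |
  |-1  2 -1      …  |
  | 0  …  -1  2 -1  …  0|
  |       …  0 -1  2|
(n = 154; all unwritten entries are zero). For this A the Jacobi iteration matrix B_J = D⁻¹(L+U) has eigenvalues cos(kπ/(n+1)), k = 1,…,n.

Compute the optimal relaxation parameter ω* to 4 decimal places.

B_J for the 154×154 system has eigenvalues cos(kπ/155); ρ_J = cos(π/155) = 0.9998.
√(1 − cos²(π/155)) = sin(π/155) ≈ 0.02027.
ω* = 2/(1 + 0.02027) = 2/1.02027 = 1.9603.
[ρ_SOR] ω* − 1 = 0.9603.

ω* = 1.9603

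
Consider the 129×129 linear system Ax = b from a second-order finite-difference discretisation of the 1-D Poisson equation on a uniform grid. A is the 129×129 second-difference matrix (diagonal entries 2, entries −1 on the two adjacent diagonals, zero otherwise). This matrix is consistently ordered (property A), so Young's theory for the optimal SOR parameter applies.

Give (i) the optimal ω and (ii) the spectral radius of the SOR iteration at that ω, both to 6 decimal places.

ω* = 1.952813, ρ_SOR = 0.952813

spectrum of D⁻¹(L+U) = {cos(kπ/130) : 1≤k≤129}; ρ_J = cos(π/130) = 0.999708.
√(1 − cos²(π/130)) = sin(π/130) ≈ 0.0241637.
ω* = 2/(1+0.0241637) = 1.952813
ρ_SOR = ω* − 1 = 1.952813 − 1 = 0.952813.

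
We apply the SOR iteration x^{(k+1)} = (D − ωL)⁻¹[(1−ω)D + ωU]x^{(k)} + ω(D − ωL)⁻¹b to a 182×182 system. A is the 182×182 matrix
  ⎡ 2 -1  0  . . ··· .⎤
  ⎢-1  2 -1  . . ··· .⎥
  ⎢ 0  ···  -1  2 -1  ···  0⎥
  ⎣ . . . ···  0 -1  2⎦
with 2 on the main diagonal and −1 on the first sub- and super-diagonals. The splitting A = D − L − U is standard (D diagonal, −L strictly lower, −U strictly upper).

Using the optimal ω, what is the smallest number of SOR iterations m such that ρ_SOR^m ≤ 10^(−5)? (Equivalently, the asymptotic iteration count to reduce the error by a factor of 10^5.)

m = 336

With n=182, ρ(Jacobi) = cos(π/183) = 0.9998526.
root = sin(π/183) = 0.0171663  (since 1−cos² = sin²).
ω* = 2 / (1 + 0.0171663) = 2 / 1.0171663 ≈ 1.9662468.
ρ(B_{ω*}) = ω*−1 = 0.9662468
ρ_SOR^m ≤ 10^(−5) ⇔ m ≥ 5·ln10/(−ln 0.9662468) = 11.5129/0.034336 = 335.301; m = ⌈335.301⌉ = 336.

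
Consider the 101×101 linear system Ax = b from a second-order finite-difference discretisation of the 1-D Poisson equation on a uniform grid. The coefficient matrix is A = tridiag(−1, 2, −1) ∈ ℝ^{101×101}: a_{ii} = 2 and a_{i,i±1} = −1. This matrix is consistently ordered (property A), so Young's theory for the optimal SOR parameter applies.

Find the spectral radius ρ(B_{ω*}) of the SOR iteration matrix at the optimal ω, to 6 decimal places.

n=101: λ(B_J) = 1 − λ(A)/2 = cos(kπ/102); k=1 gives ρ_J = 0.999526.
√(1 − cos²(π/102)) = sin(π/102) ≈ 0.0307951.
So ω* = 2/1.0307951 = 1.940250 (Young).
[ρ_SOR] ω* − 1 = 0.940250.

ρ_SOR = 0.940250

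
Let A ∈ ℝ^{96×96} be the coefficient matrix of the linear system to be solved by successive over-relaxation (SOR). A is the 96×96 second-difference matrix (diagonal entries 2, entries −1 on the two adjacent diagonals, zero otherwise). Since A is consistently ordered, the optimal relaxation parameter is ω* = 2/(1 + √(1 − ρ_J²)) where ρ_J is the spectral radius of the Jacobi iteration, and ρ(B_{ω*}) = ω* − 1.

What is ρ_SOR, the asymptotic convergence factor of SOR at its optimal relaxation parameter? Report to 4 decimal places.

½·tridiag(1,0,1) at n=96: λ_k = cos(kπ/97); max |λ| at k=1 ⇒ ρ_J = cos(π/97) ≈ 0.9995.
√(1 − cos²(π/97)) = sin(π/97) ≈ 0.03238.
So ω* = 2/1.03238 = 1.9373 (Young).
At ω = 1.9373 every |λ(B_ω)| = ω−1, so ρ_SOR = 0.9373.

ρ_SOR = 0.9373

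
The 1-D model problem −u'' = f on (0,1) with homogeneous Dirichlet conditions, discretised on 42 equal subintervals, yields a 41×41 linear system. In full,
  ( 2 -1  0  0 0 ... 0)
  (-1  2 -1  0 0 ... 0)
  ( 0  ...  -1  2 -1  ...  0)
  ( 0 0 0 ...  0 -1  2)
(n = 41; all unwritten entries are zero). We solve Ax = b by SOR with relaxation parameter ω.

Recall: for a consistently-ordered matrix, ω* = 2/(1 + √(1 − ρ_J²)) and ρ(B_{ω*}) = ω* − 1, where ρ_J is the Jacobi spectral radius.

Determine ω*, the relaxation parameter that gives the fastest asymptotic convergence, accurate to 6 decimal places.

[ρ_J] n=41: ρ(B_J) = cos(π/(n+1)) = cos(π/42) = 0.997204.
root = sin(π/42) = 0.0747301  (since 1−cos² = sin²).
So ω* = 2/1.0747301 = 1.860932 (Young).
[ρ_SOR] ω* − 1 = 0.860932.

ω* = 1.860932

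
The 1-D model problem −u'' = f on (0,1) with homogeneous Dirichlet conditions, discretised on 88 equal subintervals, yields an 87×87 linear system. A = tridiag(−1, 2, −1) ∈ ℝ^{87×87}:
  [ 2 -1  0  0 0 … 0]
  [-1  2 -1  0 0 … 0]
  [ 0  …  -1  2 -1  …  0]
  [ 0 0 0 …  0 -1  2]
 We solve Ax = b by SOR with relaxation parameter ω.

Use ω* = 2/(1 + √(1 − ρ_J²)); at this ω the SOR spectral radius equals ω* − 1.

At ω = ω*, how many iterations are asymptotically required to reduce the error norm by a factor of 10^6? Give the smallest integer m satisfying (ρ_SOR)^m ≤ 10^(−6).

m = 194

[ρ_J] n=87: ρ(B_J) = cos(π/(n+1)) = cos(π/88) = 0.9993628.
√(1−ρ_J²) simplifies to sin(π/88) = 0.0356923.
ω* = 2/(1 + 0.0356923) = 2/1.0356923 = 1.9310755.
ρ_SOR = ω* − 1 ≈ 0.9310755.
ρ_SOR^m ≤ 10^(−6) ⇔ m ≥ 6·ln10/(−ln 0.9310755) = 13.8155/0.0714149 = 193.454; m = ⌈193.454⌉ = 194.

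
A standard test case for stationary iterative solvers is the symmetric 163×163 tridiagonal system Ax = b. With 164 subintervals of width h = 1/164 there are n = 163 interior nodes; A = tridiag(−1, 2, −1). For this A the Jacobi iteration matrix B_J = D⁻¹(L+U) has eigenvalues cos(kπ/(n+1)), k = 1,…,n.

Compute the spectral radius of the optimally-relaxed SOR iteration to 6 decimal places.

With n=163, ρ(Jacobi) = cos(π/164) = 0.999817.
root = sin(π/164) = 0.0191549  (since 1−cos² = sin²).
ω* = 2/(1 + 0.0191549) = 2/1.0191549 = 1.962410.
and ρ(B_{ω*}) = 1.962410 − 1 = 0.962410.

ρ_SOR = 0.962410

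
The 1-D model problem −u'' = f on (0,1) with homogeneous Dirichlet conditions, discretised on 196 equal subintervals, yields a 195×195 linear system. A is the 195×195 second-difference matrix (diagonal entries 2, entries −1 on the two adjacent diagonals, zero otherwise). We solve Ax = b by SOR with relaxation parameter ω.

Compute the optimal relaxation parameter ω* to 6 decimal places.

With n=195, ρ(Jacobi) = cos(π/196) = 0.999872.
√(1−ρ_J²) = |sin(π/196)| = 0.0160278
[ω*] 2 ÷ (1 + 0.0160278) = 2 ÷ 1.0160278 = 1.968450.
At ω = 1.968450 every |λ(B_ω)| = ω−1, so ρ_SOR = 0.968450.

ω* = 1.968450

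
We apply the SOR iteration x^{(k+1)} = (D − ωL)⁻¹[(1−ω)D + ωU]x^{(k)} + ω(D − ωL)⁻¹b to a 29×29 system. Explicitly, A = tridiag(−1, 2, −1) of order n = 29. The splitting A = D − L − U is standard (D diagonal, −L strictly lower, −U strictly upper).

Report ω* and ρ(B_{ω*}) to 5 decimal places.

ω* = 1.81073, ρ_SOR = 0.81073

[ρ_J] n=29: ρ(B_J) = cos(π/(n+1)) = cos(π/30) = 0.99452.
1 − cos²(π/30) = sin²(π/30) ⇒ √(1−ρ_J²) = sin(π/30) = 0.104528.
ω* = 2/(1+0.104528) = 1.81073
ρ_SOR = ω* − 1 ≈ 0.81073.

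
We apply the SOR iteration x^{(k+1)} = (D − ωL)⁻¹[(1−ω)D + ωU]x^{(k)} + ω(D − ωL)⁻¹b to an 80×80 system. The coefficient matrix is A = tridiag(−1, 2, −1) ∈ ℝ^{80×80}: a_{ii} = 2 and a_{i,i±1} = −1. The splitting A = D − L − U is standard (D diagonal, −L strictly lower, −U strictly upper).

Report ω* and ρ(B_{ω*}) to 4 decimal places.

ρ_J = max_k |cos(kπ/81)| = cos(π/81) = 0.9992
root = sin(π/81) = 0.03878  (since 1−cos² = sin²).
Young: ω* = 2/(1+√(1−ρ_J²)) = 2/(1+0.03878) = 2/1.03878 = 1.9253.
and ρ(B_{ω*}) = 1.9253 − 1 = 0.9253.

ω* = 1.9253, ρ_SOR = 0.9253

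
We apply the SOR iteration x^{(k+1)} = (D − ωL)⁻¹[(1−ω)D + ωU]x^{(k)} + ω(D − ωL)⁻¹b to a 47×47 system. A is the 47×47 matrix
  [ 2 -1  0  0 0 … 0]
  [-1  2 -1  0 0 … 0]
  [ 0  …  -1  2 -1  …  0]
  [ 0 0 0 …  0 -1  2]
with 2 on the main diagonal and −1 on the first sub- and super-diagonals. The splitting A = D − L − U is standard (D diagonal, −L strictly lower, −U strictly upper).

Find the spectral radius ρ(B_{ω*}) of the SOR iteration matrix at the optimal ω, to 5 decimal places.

ρ_SOR = 0.87722

ρ_J = max_k |cos(kπ/48)| = cos(π/48) = 0.99786
√(1 − cos²(π/48)) = sin(π/48) ≈ 0.065403.
[ω*] 2 ÷ (1 + 0.065403) = 2 ÷ 1.065403 = 1.87722.
At ω = 1.87722 every |λ(B_ω)| = ω−1, so ρ_SOR = 0.87722.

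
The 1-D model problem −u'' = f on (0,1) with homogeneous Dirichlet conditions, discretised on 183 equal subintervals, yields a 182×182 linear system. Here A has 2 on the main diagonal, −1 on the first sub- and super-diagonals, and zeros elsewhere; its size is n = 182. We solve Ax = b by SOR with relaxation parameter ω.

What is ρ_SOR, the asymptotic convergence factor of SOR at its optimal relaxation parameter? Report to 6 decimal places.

ρ_J = max_k |cos(kπ/183)| = cos(π/183) = 0.999853
root = sin(π/183) = 0.0171663  (since 1−cos² = sin²).
So ω* = 2/1.0171663 = 1.966247 (Young).
ρ(B_{ω*}) = ω*−1 = 0.966247

ρ_SOR = 0.966247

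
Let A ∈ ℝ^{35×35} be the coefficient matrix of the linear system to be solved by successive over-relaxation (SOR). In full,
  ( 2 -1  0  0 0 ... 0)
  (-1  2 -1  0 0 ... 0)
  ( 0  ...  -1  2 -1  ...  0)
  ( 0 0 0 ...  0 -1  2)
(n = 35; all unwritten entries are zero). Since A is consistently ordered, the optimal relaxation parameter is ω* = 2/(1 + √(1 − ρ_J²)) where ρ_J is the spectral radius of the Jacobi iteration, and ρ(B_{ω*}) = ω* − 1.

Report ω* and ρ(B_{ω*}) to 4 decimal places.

ω* = 1.8397, ρ_SOR = 0.8397

B_J for the 35×35 system has eigenvalues cos(kπ/36); ρ_J = cos(π/36) = 0.9962.
1 − cos²(π/36) = sin²(π/36) ⇒ √(1−ρ_J²) = sin(π/36) = 0.08716.
So ω* = 2/1.08716 = 1.8397 (Young).
and ρ(B_{ω*}) = 1.8397 − 1 = 0.8397.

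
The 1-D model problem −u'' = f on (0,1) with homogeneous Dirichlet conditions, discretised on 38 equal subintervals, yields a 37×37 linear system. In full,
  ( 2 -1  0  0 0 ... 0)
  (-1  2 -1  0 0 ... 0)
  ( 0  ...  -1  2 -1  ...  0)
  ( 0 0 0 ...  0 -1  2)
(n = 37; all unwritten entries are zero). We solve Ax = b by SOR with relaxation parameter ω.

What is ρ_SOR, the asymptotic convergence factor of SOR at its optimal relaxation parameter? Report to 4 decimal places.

ρ_SOR = 0.8474

spectrum of D⁻¹(L+U) = {cos(kπ/38) : 1≤k≤37}; ρ_J = cos(π/38) = 0.9966.
1 − cos²(π/38) = sin²(π/38) ⇒ √(1−ρ_J²) = sin(π/38) = 0.08258.
ω* = 2 / (1 + 0.08258) = 2 / 1.08258 ≈ 1.8474.
ρ_SOR = ω* − 1 ≈ 0.8474.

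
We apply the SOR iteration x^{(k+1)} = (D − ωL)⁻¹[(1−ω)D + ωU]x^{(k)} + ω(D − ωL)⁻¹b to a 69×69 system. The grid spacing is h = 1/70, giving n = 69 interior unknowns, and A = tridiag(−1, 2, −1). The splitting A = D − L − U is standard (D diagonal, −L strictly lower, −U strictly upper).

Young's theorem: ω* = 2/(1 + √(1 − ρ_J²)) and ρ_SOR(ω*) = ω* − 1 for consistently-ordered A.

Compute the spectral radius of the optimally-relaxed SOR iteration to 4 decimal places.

ρ_SOR = 0.9141

ρ_J = max_k |cos(kπ/70)| = cos(π/70) = 0.9990
√(1−ρ_J²) simplifies to sin(π/70) = 0.04486.
ω* = 2 / (1 + 0.04486) = 2 / 1.04486 ≈ 1.9141.
[ρ_SOR] ω* − 1 = 0.9141.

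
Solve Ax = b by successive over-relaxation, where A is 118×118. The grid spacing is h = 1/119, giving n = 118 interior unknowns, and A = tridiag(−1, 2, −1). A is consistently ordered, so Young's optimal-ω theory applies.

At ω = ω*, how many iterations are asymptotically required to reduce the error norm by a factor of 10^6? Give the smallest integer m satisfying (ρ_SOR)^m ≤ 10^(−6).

m = 262

With n=118, ρ(Jacobi) = cos(π/119) = 0.9996515.
1 − cos²(π/119) = sin²(π/119) ⇒ √(1−ρ_J²) = sin(π/119) = 0.0263969.
[ω*] 2 ÷ (1 + 0.0263969) = 2 ÷ 1.0263969 = 1.9485640.
[ρ_SOR] ω* − 1 = 0.9485640.
For 6 digits: m = 6·ln10 / (−ln 0.9485640) = 13.8155/0.052806 = 261.627; round up → m = 262.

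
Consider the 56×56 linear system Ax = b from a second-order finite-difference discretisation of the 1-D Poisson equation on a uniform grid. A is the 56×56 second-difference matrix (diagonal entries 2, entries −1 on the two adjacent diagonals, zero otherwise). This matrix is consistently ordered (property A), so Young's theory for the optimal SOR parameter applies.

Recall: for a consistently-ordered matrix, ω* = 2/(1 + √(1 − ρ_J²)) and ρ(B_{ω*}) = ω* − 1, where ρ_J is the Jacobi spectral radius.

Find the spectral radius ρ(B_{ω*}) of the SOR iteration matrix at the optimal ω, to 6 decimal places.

[ρ_J] n=56: ρ(B_J) = cos(π/(n+1)) = cos(π/57) = 0.998482.
root = sin(π/57) = 0.0550878  (since 1−cos² = sin²).
ω* = 2 / (1 + 0.0550878) = 2 / 1.0550878 ≈ 1.895577.
ρ_SOR = ω* − 1 = 1.895577 − 1 = 0.895577.

ρ_SOR = 0.895577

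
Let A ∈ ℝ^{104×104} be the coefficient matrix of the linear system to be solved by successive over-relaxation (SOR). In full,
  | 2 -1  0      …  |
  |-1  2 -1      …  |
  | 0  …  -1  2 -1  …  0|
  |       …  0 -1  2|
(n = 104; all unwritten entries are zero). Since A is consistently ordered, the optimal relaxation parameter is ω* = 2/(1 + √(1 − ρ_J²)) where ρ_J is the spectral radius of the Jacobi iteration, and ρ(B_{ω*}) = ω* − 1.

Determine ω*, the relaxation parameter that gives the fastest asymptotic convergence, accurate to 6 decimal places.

ω* = 1.941907

n=104: λ(B_J) = 1 − λ(A)/2 = cos(kπ/105); k=1 gives ρ_J = 0.999552.
√(1 − cos²(π/105)) = sin(π/105) ≈ 0.0299155.
Young: ω* = 2/(1+√(1−ρ_J²)) = 2/(1+0.0299155) = 2/1.0299155 = 1.941907.
ρ_SOR = ω* − 1 ≈ 0.941907.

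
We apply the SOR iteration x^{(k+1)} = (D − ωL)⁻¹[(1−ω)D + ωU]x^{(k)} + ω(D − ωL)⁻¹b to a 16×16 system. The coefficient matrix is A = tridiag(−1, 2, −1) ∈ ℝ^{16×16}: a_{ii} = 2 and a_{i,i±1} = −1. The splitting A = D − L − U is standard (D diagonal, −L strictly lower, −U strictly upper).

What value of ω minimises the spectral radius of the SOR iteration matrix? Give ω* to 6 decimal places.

ω* = 1.689547

B_J for the 16×16 system has eigenvalues cos(kπ/17); ρ_J = cos(π/17) = 0.982973.
√(1−ρ_J²) simplifies to sin(π/17) = 0.1837495.
ω* = 2 / (1 + 0.1837495) = 2 / 1.1837495 ≈ 1.689547.
At ω = 1.689547 every |λ(B_ω)| = ω−1, so ρ_SOR = 0.689547.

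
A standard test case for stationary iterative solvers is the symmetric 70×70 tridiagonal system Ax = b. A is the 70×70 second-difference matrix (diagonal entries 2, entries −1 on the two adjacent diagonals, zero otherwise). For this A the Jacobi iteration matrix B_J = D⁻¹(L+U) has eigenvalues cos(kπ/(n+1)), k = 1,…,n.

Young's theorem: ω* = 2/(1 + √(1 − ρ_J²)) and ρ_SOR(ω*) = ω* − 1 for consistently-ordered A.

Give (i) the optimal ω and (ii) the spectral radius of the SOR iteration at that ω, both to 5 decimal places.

ω* = 1.91528, ρ_SOR = 0.91528

[ρ_J] n=70: ρ(B_J) = cos(π/(n+1)) = cos(π/71) = 0.99902.
root = sin(π/71) = 0.044233  (since 1−cos² = sin²).
ω* = 2 / (1 + 0.044233) = 2 / 1.044233 ≈ 1.91528.
At ω = 1.91528 every |λ(B_ω)| = ω−1, so ρ_SOR = 0.91528.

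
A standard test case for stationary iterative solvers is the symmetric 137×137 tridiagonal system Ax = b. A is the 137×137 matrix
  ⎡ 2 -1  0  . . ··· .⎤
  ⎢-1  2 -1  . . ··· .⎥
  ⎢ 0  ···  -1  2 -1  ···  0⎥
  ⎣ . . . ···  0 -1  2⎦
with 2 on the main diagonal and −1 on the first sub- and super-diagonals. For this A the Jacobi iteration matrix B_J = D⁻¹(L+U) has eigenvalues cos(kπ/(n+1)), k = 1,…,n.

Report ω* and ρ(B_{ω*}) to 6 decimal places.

ω* = 1.955487, ρ_SOR = 0.955487

n=137: λ(B_J) = 1 − λ(A)/2 = cos(kπ/138); k=1 gives ρ_J = 0.999741.
√(1−ρ_J²) simplifies to sin(π/138) = 0.0227632.
Then 2/(1+√(1−ρ_J²)) = 2/(1+0.0227632); ω* = 2/1.0227632 = 1.955487.
ρ_SOR = ω* − 1 = 1.955487 − 1 = 0.955487.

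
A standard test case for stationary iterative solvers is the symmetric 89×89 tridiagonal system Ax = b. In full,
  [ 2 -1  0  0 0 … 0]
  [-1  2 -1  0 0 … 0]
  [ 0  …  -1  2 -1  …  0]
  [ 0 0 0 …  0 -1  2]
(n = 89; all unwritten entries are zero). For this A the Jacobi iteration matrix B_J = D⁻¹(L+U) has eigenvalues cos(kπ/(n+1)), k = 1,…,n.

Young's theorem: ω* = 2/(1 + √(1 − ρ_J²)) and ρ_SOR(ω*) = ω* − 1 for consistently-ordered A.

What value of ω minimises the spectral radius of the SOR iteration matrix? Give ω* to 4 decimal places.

ω* = 1.9326

With n=89, ρ(Jacobi) = cos(π/90) = 0.9994.
√(1−ρ_J²) simplifies to sin(π/90) = 0.03490.
ω* = 2/(1+0.03490) = 1.9326
ρ_SOR = ω* − 1 = 1.9326 − 1 = 0.9326.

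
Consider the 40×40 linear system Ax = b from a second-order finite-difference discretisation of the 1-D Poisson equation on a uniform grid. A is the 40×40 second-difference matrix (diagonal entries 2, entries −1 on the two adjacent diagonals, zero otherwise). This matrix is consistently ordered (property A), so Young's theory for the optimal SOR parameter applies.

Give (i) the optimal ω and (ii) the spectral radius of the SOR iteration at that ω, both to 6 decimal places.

ω* = 1.857788, ρ_SOR = 0.857788

B_J for the 40×40 system has eigenvalues cos(kπ/41); ρ_J = cos(π/41) = 0.997066.
root = sin(π/41) = 0.0765493  (since 1−cos² = sin²).
ω* = 2 / (1 + 0.0765493) = 2 / 1.0765493 ≈ 1.857788.
ρ_SOR = ω* − 1 ≈ 0.857788.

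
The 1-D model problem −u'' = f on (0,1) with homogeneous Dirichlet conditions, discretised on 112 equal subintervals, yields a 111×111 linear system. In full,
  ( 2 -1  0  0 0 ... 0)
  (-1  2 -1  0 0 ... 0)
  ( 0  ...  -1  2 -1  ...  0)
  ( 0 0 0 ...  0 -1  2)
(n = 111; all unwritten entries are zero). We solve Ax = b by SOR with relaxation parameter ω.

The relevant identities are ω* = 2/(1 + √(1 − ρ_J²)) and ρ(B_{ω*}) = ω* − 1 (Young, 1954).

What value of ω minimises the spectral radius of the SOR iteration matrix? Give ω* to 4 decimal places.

B_J for the 111×111 system has eigenvalues cos(kπ/112); ρ_J = cos(π/112) = 0.9996.
root = sin(π/112) = 0.02805  (since 1−cos² = sin²).
Young: ω* = 2/(1+√(1−ρ_J²)) = 2/(1+0.02805) = 2/1.02805 = 1.9454.
[ρ_SOR] ω* − 1 = 0.9454.

ω* = 1.9454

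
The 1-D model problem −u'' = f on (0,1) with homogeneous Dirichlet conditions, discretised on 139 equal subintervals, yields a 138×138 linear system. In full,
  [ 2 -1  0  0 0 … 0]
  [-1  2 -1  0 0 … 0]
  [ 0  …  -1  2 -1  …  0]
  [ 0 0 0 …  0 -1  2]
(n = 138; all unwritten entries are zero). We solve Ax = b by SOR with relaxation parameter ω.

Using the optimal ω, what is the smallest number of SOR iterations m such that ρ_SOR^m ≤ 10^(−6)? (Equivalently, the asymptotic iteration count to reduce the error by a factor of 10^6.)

ρ_J = max_k |cos(kπ/139)| = cos(π/139) = 0.9997446
√(1−ρ_J²) = |sin(π/139)| = 0.0225995
Young: ω* = 2/(1+√(1−ρ_J²)) = 2/(1+0.0225995) = 2/1.0225995 = 1.9557999.
ρ_SOR = ω* − 1 = 1.9557999 − 1 = 0.9557999.
m ≥ 6·ln10 / (−ln 0.9557999) = 305.607; smallest integer m = 306.

m = 306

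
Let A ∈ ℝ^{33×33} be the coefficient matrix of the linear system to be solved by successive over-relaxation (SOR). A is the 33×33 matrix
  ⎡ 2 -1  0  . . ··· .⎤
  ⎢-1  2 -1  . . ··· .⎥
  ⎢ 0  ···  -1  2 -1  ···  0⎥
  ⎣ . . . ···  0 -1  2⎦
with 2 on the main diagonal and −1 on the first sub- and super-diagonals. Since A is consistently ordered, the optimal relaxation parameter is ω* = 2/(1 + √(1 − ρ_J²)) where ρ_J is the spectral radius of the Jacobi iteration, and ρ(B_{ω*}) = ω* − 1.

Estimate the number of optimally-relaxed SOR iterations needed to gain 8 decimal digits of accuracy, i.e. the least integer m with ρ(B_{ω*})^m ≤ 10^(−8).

m = 100

½·tridiag(1,0,1) at n=33: λ_k = cos(kπ/34); max |λ| at k=1 ⇒ ρ_J = cos(π/34) ≈ 0.9957342.
1 − cos²(π/34) = sin²(π/34) ⇒ √(1−ρ_J²) = sin(π/34) = 0.0922684.
Then 2/(1+√(1−ρ_J²)) = 2/(1+0.0922684); ω* = 2/1.0922684 = 1.8310518.
At ω = 1.8310518 every |λ(B_ω)| = ω−1, so ρ_SOR = 0.8310518.
ρ_SOR^m ≤ 10^(−8) ⇔ m ≥ 8·ln10/(−ln 0.8310518) = 18.4207/0.185063 = 99.537; m = ⌈99.537⌉ = 100.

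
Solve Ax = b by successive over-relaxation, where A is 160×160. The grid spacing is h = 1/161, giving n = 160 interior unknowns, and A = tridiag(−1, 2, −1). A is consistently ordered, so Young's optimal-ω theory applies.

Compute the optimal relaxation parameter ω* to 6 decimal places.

ω* = 1.961723

ρ_J = max_k |cos(kπ/161)| = cos(π/161) = 0.999810
√(1−ρ_J²) = |sin(π/161)| = 0.0195118
ω* = 2/(1+0.0195118) = 1.961723
ρ_SOR = ω* − 1 = 1.961723 − 1 = 0.961723.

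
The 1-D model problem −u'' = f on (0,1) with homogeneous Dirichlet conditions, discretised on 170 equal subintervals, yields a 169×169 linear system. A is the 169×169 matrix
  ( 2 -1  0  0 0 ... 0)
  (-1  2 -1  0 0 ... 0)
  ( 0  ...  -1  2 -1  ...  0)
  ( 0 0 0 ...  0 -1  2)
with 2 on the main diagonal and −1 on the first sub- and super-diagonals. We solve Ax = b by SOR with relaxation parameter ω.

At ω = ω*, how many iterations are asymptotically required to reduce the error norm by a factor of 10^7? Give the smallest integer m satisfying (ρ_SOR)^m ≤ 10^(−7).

[ρ_J] n=169: ρ(B_J) = cos(π/(n+1)) = cos(π/170) = 0.9998293.
√(1−ρ_J²) simplifies to sin(π/170) = 0.0184789.
ω* = 2/(1+0.0184789) = 1.9637127
ρ_SOR = ω* − 1 = 1.9637127 − 1 = 0.9637127.
For 7 digits: m = 7·ln10 / (−ln 0.9637127) = 16.1181/0.0369621 = 436.071; round up → m = 437.

m = 437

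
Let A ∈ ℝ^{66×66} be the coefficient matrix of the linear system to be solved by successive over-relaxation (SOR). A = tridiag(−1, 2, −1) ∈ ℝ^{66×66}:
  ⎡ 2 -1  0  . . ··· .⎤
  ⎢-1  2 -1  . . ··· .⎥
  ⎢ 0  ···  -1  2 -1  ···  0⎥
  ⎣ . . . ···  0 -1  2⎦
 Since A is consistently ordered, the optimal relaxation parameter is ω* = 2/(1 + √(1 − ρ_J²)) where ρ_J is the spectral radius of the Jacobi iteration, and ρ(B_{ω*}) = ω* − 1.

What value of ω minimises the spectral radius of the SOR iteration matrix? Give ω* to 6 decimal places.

spectrum of D⁻¹(L+U) = {cos(kπ/67) : 1≤k≤66}; ρ_J = cos(π/67) = 0.998901.
1 − cos²(π/67) = sin²(π/67) ⇒ √(1−ρ_J²) = sin(π/67) = 0.0468723.
ω* = 2 / (1 + 0.0468723) = 2 / 1.0468723 ≈ 1.910453.
At ω = 1.910453 every |λ(B_ω)| = ω−1, so ρ_SOR = 0.910453.

ω* = 1.910453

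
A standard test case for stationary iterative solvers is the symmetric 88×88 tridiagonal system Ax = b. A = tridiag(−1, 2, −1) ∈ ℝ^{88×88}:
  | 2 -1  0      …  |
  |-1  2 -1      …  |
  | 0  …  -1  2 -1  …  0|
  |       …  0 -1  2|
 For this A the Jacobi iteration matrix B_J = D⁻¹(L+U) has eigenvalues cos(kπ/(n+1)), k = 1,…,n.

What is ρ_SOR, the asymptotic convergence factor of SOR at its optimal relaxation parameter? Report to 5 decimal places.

ρ_SOR = 0.93182

½·tridiag(1,0,1) at n=88: λ_k = cos(kπ/89); max |λ| at k=1 ⇒ ρ_J = cos(π/89) ≈ 0.99938.
√(1 − cos²(π/89)) = sin(π/89) ≈ 0.035291.
ω* = 2/(1+0.035291) = 1.93182
ρ(B_{ω*}) = ω*−1 = 0.93182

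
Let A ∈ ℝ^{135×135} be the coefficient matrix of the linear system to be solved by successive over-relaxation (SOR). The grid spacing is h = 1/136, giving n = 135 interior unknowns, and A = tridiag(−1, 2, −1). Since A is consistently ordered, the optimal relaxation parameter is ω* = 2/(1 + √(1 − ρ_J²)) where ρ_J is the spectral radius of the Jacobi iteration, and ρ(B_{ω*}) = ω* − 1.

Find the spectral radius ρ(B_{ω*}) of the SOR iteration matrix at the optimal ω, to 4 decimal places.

spectrum of D⁻¹(L+U) = {cos(kπ/136) : 1≤k≤135}; ρ_J = cos(π/136) = 0.9997.
√(1 − cos²(π/136)) = sin(π/136) ≈ 0.02310.
[ω*] 2 ÷ (1 + 0.02310) = 2 ÷ 1.02310 = 1.9548.
ρ(B_{ω*}) = ω*−1 = 0.9548

ρ_SOR = 0.9548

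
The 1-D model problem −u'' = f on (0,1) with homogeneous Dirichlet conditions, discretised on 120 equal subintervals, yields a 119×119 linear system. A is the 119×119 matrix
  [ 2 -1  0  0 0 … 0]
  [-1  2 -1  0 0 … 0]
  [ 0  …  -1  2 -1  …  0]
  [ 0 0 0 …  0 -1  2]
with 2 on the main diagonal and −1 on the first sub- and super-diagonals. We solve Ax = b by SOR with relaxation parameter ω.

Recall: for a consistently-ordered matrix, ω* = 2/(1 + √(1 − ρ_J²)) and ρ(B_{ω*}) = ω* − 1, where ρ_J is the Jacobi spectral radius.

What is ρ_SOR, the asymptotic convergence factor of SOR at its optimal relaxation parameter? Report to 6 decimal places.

B_J for the 119×119 system has eigenvalues cos(kπ/120); ρ_J = cos(π/120) = 0.999657.
√(1−ρ_J²) = |sin(π/120)| = 0.0261769
[ω*] 2 ÷ (1 + 0.0261769) = 2 ÷ 1.0261769 = 1.948982.
ρ(B_{ω*}) = ω*−1 = 0.948982

ρ_SOR = 0.948982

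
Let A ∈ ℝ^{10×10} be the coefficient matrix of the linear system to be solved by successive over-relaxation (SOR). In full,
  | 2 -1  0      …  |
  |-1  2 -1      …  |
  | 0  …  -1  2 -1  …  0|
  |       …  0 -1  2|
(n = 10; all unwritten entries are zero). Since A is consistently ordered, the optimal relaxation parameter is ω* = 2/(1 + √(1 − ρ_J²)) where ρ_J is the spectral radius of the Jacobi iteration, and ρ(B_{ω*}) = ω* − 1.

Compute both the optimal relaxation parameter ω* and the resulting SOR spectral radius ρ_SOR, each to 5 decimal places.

ω* = 1.56039, ρ_SOR = 0.56039

½·tridiag(1,0,1) at n=10: λ_k = cos(kπ/11); max |λ| at k=1 ⇒ ρ_J = cos(π/11) ≈ 0.95949.
√(1−ρ_J²) = |sin(π/11)| = 0.281733
ω* = 2/(1 + 0.281733) = 2/1.281733 = 1.56039.
ρ_SOR = ω* − 1 = 1.56039 − 1 = 0.56039.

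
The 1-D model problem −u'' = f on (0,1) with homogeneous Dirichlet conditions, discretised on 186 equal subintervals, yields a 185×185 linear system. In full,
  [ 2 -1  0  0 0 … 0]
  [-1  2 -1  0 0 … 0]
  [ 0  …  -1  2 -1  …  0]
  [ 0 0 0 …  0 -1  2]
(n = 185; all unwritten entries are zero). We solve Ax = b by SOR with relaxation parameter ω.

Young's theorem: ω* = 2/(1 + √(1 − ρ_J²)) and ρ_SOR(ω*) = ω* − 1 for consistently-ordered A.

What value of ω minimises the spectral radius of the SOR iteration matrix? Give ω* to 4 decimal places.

ω* = 1.9668

ρ_J = max_k |cos(kπ/186)| = cos(π/186) = 0.9999
√(1−ρ_J²) = |sin(π/186)| = 0.01689
Young: ω* = 2/(1+√(1−ρ_J²)) = 2/(1+0.01689) = 2/1.01689 = 1.9668.
ρ_SOR = ω* − 1 ≈ 0.9668.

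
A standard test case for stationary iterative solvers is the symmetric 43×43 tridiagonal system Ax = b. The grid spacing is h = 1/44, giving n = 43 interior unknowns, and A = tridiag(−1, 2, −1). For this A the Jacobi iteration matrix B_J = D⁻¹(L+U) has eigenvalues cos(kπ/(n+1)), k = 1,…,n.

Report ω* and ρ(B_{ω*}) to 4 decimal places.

ω* = 1.8668, ρ_SOR = 0.8668

[ρ_J] n=43: ρ(B_J) = cos(π/(n+1)) = cos(π/44) = 0.9975.
√(1−ρ_J²) = |sin(π/44)| = 0.07134
ω* = 2 / (1 + 0.07134) = 2 / 1.07134 ≈ 1.8668.
and ρ(B_{ω*}) = 1.8668 − 1 = 0.8668.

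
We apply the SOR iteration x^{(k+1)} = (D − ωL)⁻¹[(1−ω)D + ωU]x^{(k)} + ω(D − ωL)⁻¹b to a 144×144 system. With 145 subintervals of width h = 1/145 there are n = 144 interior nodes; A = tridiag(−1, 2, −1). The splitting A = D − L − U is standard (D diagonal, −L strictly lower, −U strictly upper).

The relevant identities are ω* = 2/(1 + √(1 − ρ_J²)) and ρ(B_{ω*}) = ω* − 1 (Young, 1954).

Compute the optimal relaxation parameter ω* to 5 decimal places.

With n=144, ρ(Jacobi) = cos(π/145) = 0.99977.
√(1 − cos²(π/145)) = sin(π/145) ≈ 0.021664.
[ω*] 2 ÷ (1 + 0.021664) = 2 ÷ 1.021664 = 1.95759.
ρ_SOR = ω* − 1 = 1.95759 − 1 = 0.95759.

ω* = 1.95759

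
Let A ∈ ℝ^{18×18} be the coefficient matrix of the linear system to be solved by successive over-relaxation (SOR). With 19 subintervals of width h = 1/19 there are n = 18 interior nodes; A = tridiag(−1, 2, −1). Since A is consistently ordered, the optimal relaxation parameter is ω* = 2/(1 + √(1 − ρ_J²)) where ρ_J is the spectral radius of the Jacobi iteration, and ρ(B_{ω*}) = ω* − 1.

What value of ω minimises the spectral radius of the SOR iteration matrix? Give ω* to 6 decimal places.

spectrum of D⁻¹(L+U) = {cos(kπ/19) : 1≤k≤18}; ρ_J = cos(π/19) = 0.986361.
1 − cos²(π/19) = sin²(π/19) ⇒ √(1−ρ_J²) = sin(π/19) = 0.1645946.
Young: ω* = 2/(1+√(1−ρ_J²)) = 2/(1+0.1645946) = 2/1.1645946 = 1.717336.
ρ(B_{ω*}) = ω*−1 = 0.717336

ω* = 1.717336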